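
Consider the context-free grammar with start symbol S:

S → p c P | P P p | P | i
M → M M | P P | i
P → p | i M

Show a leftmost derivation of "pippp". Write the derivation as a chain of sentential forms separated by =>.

S => PPp   [S → P P p]
PPp => pPp   [P → p]
pPp => piMp   [P → i M]
piMp => piPPp   [M → P P]
piPPp => pipPp   [P → p]
pipPp => pippp   [P → p]

S => PPp => pPp => piMp => piPPp => pipPp => pippp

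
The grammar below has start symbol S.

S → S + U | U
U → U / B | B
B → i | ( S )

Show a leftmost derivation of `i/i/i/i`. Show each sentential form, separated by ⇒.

S⇒U⇒U/B⇒U/B/B⇒U/B/B/B⇒B/B/B/B⇒i/B/B/B⇒i/i/B/B⇒i/i/i/B⇒i/i/i/i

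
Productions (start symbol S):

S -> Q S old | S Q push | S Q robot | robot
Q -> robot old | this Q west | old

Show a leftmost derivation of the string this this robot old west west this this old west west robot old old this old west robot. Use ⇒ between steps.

S ⇒ S Q robot ⇒ Q S old Q robot ⇒ this Q west S old Q robot ⇒ this this Q west west S old Q robot ⇒ this this robot old west west S old Q robot ⇒ this this robot old west west Q S old old Q robot ⇒ this this robot old west west this Q west S old old Q robot ⇒ this this robot old west west this this Q west west S old old Q robot ⇒ this this robot old west west this this old west west S old old Q robot ⇒ this this robot old west west this this old west west robot old old Q robot ⇒ this this robot old west west this this old west west robot old old this Q west robot ⇒ this this robot old west west this this old west west robot old old this old west robot

S ⇒ S Q robot   [S -> S Q robot]
S Q robot ⇒ Q S old Q robot   [S -> Q S old]
Q S old Q robot ⇒ this Q west S old Q robot   [Q -> this Q west]
this Q west S old Q robot ⇒ this this Q west west S old Q robot   [Q -> this Q west]
this this Q west west S old Q robot ⇒ this this robot old west west S old Q robot   [Q -> robot old]
this this robot old west west S old Q robot ⇒ this this robot old west west Q S old old Q robot   [S -> Q S old]
this this robot old west west Q S old old Q robot ⇒ this this robot old west west this Q west S old old Q robot   [Q -> this Q west]
this this robot old west west this Q west S old old Q robot ⇒ this this robot old west west this this Q west west S old old Q robot   [Q -> this Q west]
this this robot old west west this this Q west west S old old Q robot ⇒ this this robot old west west this this old west west S old old Q robot   [Q -> old]
this this robot old west west this this old west west S old old Q robot ⇒ this this robot old west west this this old west west robot old old Q robot   [S -> robot]
this this robot old west west this this old west west robot old old Q robot ⇒ this this robot old west west this this old west west robot old old this Q west robot   [Q -> this Q west]
this this robot old west west this this old west west robot old old this Q west robot ⇒ this this robot old west west this this old west west robot old old this old west robot   [Q -> old]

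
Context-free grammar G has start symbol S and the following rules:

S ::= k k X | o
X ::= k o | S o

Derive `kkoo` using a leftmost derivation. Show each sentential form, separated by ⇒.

S ⇒ kkX ⇒ kkSo ⇒ kkoo

S ⇒ kkX   [S ::= k k X]
kkX ⇒ kkSo   [X ::= S o]
kkSo ⇒ kkoo   [S ::= o]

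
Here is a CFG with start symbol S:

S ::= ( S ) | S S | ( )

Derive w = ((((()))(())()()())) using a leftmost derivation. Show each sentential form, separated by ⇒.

S⇒(S)⇒((S))⇒((SS))⇒(((S)S))⇒((((S))S))⇒((((()))S))⇒((((()))SS))⇒((((()))SSS))⇒((((()))SSSS))⇒((((()))(S)SSS))⇒((((()))(())SSS))⇒((((()))(())()SS))⇒((((()))(())()()S))⇒((((()))(())()()()))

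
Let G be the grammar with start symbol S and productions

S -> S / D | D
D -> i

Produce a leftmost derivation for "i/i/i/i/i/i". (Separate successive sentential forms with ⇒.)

S ⇒ S/D   [S -> S / D]
S/D ⇒ S/D/D   [S -> S / D]
S/D/D ⇒ S/D/D/D   [S -> S / D]
S/D/D/D ⇒ S/D/D/D/D   [S -> S / D]
S/D/D/D/D ⇒ S/D/D/D/D/D   [S -> S / D]
S/D/D/D/D/D ⇒ D/D/D/D/D/D   [S -> D]
D/D/D/D/D/D ⇒ i/D/D/D/D/D   [D -> i]
i/D/D/D/D/D ⇒ i/i/D/D/D/D   [D -> i]
i/i/D/D/D/D ⇒ i/i/i/D/D/D   [D -> i]
i/i/i/D/D/D ⇒ i/i/i/i/D/D   [D -> i]
i/i/i/i/D/D ⇒ i/i/i/i/i/D   [D -> i]
i/i/i/i/i/D ⇒ i/i/i/i/i/i   [D -> i]

S⇒S/D⇒S/D/D⇒S/D/D/D⇒S/D/D/D/D⇒S/D/D/D/D/D⇒D/D/D/D/D/D⇒i/D/D/D/D/D⇒i/i/D/D/D/D⇒i/i/i/D/D/D⇒i/i/i/i/D/D⇒i/i/i/i/i/D⇒i/i/i/i/i/i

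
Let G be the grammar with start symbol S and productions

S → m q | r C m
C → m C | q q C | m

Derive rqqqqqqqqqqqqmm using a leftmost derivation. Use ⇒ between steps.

S ⇒ rCm ⇒ rqqCm ⇒ rqqqqCm ⇒ rqqqqqqCm ⇒ rqqqqqqqqCm ⇒ rqqqqqqqqqqCm ⇒ rqqqqqqqqqqqqCm ⇒ rqqqqqqqqqqqqmm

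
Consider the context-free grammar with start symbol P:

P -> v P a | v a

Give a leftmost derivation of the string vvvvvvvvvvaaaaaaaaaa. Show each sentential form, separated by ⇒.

P ⇒ vPa ⇒ vvPaa ⇒ vvvPaaa ⇒ vvvvPaaaa ⇒ vvvvvPaaaaa ⇒ vvvvvvPaaaaaa ⇒ vvvvvvvPaaaaaaa ⇒ vvvvvvvvPaaaaaaaa ⇒ vvvvvvvvvPaaaaaaaaa ⇒ vvvvvvvvvvaaaaaaaaaa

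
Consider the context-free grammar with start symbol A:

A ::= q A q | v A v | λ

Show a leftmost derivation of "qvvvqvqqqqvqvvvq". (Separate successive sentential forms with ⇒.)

A ⇒ qAq ⇒ qvAvq ⇒ qvvAvvq ⇒ qvvvAvvvq ⇒ qvvvqAqvvvq ⇒ qvvvqvAvqvvvq ⇒ qvvvqvqAqvqvvvq ⇒ qvvvqvqqAqqvqvvvq ⇒ qvvvqvqqqqvqvvvq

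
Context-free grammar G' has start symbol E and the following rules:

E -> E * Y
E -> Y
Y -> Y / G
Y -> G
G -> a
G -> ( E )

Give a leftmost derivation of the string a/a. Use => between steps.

E => Y   [E -> Y]
Y => Y/G   [Y -> Y / G]
Y/G => G/G   [Y -> G]
G/G => a/G   [G -> a]
a/G => a/a   [G -> a]

E => Y => Y/G => G/G => a/G => a/a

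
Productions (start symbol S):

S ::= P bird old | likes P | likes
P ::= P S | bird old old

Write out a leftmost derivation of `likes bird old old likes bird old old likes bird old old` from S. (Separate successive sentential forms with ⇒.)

S ⇒ likes P   [S ::= likes P]
likes P ⇒ likes P S   [P ::= P S]
likes P S ⇒ likes P S S   [P ::= P S]
likes P S S ⇒ likes bird old old S S   [P ::= bird old old]
likes bird old old S S ⇒ likes bird old old likes P S   [S ::= likes P]
likes bird old old likes P S ⇒ likes bird old old likes bird old old S   [P ::= bird old old]
likes bird old old likes bird old old S ⇒ likes bird old old likes bird old old likes P   [S ::= likes P]
likes bird old old likes bird old old likes P ⇒ likes bird old old likes bird old old likes bird old old   [P ::= bird old old]

S ⇒ likes P ⇒ likes P S ⇒ likes P S S ⇒ likes bird old old S S ⇒ likes bird old old likes P S ⇒ likes bird old old likes bird old old S ⇒ likes bird old old likes bird old old likes P ⇒ likes bird old old likes bird old old likes bird old old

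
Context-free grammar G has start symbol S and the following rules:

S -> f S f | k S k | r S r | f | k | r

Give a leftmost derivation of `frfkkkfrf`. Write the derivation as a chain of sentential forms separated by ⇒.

S⇒fSf⇒frSrf⇒frfSfrf⇒frfkSkfrf⇒frfkkkfrf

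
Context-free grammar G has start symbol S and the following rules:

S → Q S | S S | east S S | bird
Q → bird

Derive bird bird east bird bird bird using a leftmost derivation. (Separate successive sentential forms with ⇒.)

S ⇒ S S ⇒ Q S S ⇒ bird S S ⇒ bird Q S S ⇒ bird bird S S ⇒ bird bird east S S S ⇒ bird bird east bird S S ⇒ bird bird east bird bird S ⇒ bird bird east bird bird bird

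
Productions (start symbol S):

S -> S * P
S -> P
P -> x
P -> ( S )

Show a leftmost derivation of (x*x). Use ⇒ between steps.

S ⇒ P ⇒ (S) ⇒ (S*P) ⇒ (P*P) ⇒ (x*P) ⇒ (x*x)

S ⇒ P   [S -> P]
P ⇒ (S)   [P -> ( S )]
(S) ⇒ (S*P)   [S -> S * P]
(S*P) ⇒ (P*P)   [S -> P]
(P*P) ⇒ (x*P)   [P -> x]
(x*P) ⇒ (x*x)   [P -> x]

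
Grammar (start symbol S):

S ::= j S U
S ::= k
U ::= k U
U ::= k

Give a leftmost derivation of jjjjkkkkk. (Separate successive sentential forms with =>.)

S => jSU   [S ::= j S U]
jSU => jjSUU   [S ::= j S U]
jjSUU => jjjSUUU   [S ::= j S U]
jjjSUUU => jjjjSUUUU   [S ::= j S U]
jjjjSUUUU => jjjjkUUUU   [S ::= k]
jjjjkUUUU => jjjjkkUUU   [U ::= k]
jjjjkkUUU => jjjjkkkUU   [U ::= k]
jjjjkkkUU => jjjjkkkkU   [U ::= k]
jjjjkkkkU => jjjjkkkkk   [U ::= k]

S => jSU => jjSUU => jjjSUUU => jjjjSUUUU => jjjjkUUUU => jjjjkkUUU => jjjjkkkUU => jjjjkkkkU => jjjjkkkkk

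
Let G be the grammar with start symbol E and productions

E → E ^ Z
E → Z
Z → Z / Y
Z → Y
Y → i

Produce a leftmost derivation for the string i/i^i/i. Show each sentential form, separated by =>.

E => E^Z => Z^Z => Z/Y^Z => Y/Y^Z => i/Y^Z => i/i^Z => i/i^Z/Y => i/i^Y/Y => i/i^i/Y => i/i^i/i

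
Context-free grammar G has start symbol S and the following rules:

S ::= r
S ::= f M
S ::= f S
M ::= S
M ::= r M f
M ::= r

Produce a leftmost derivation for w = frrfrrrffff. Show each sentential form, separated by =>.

S => fM   [S ::= f M]
fM => frMf   [M ::= r M f]
frMf => frrMff   [M ::= r M f]
frrMff => frrSff   [M ::= S]
frrSff => frrfMff   [S ::= f M]
frrfMff => frrfrMfff   [M ::= r M f]
frrfrMfff => frrfrrMffff   [M ::= r M f]
frrfrrMffff => frrfrrrffff   [M ::= r]

S=>fM=>frMf=>frrMff=>frrSff=>frrfMff=>frrfrMfff=>frrfrrMffff=>frrfrrrffff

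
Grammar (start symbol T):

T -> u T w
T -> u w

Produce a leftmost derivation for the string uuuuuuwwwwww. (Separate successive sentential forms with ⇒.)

T ⇒ uTw   [T -> u T w]
uTw ⇒ uuTww   [T -> u T w]
uuTww ⇒ uuuTwww   [T -> u T w]
uuuTwww ⇒ uuuuTwwww   [T -> u T w]
uuuuTwwww ⇒ uuuuuTwwwww   [T -> u T w]
uuuuuTwwwww ⇒ uuuuuuwwwwww   [T -> u w]

T⇒uTw⇒uuTww⇒uuuTwww⇒uuuuTwwww⇒uuuuuTwwwww⇒uuuuuuwwwwww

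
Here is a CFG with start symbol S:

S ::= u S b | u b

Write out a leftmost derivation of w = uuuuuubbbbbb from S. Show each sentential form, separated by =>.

S => uSb   [S ::= u S b]
uSb => uuSbb   [S ::= u S b]
uuSbb => uuuSbbb   [S ::= u S b]
uuuSbbb => uuuuSbbbb   [S ::= u S b]
uuuuSbbbb => uuuuuSbbbbb   [S ::= u S b]
uuuuuSbbbbb => uuuuuubbbbbb   [S ::= u b]

S => uSb => uuSbb => uuuSbbb => uuuuSbbbb => uuuuuSbbbbb => uuuuuubbbbbb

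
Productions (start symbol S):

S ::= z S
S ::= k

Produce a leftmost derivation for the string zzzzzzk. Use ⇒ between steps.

S ⇒ zS ⇒ zzS ⇒ zzzS ⇒ zzzzS ⇒ zzzzzS ⇒ zzzzzzS ⇒ zzzzzzk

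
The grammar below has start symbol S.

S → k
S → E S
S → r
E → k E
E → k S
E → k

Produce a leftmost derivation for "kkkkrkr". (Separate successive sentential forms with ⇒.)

S⇒ES⇒kES⇒kkES⇒kkkSS⇒kkkESS⇒kkkkSS⇒kkkkrS⇒kkkkrES⇒kkkkrkS⇒kkkkrkr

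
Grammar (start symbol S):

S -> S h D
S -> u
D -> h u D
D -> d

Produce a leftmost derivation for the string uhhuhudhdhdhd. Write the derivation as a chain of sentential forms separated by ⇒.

S ⇒ ShD   [S -> S h D]
ShD ⇒ ShDhD   [S -> S h D]
ShDhD ⇒ ShDhDhD   [S -> S h D]
ShDhDhD ⇒ ShDhDhDhD   [S -> S h D]
ShDhDhDhD ⇒ uhDhDhDhD   [S -> u]
uhDhDhDhD ⇒ uhhuDhDhDhD   [D -> h u D]
uhhuDhDhDhD ⇒ uhhuhuDhDhDhD   [D -> h u D]
uhhuhuDhDhDhD ⇒ uhhuhudhDhDhD   [D -> d]
uhhuhudhDhDhD ⇒ uhhuhudhdhDhD   [D -> d]
uhhuhudhdhDhD ⇒ uhhuhudhdhdhD   [D -> d]
uhhuhudhdhdhD ⇒ uhhuhudhdhdhd   [D -> d]

S⇒ShD⇒ShDhD⇒ShDhDhD⇒ShDhDhDhD⇒uhDhDhDhD⇒uhhuDhDhDhD⇒uhhuhuDhDhDhD⇒uhhuhudhDhDhD⇒uhhuhudhdhDhD⇒uhhuhudhdhdhD⇒uhhuhudhdhdhd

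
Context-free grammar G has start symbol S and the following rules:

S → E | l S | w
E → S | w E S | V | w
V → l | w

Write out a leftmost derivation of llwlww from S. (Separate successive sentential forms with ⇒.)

S⇒lS⇒llS⇒llE⇒llwES⇒llwSS⇒llwlSS⇒llwlwS⇒llwlwE⇒llwlww

S ⇒ lS   [S → l S]
lS ⇒ llS   [S → l S]
llS ⇒ llE   [S → E]
llE ⇒ llwES   [E → w E S]
llwES ⇒ llwSS   [E → S]
llwSS ⇒ llwlSS   [S → l S]
llwlSS ⇒ llwlwS   [S → w]
llwlwS ⇒ llwlwE   [S → E]
llwlwE ⇒ llwlww   [E → w]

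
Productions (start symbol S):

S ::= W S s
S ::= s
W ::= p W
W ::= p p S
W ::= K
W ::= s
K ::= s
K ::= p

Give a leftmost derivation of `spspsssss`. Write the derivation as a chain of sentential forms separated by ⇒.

S ⇒ WSs ⇒ sSs ⇒ sWSss ⇒ spWSss ⇒ spsSss ⇒ spsWSsss ⇒ spspWSsss ⇒ spspsSsss ⇒ spspsssss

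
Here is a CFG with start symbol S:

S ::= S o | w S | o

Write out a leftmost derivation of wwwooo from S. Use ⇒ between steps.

S ⇒ wS ⇒ wSo ⇒ wwSo ⇒ wwSoo ⇒ wwwSoo ⇒ wwwooo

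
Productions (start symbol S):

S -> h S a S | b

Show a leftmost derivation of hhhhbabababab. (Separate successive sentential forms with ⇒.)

S ⇒ hSaS   [S -> h S a S]
hSaS ⇒ hhSaSaS   [S -> h S a S]
hhSaSaS ⇒ hhhSaSaSaS   [S -> h S a S]
hhhSaSaSaS ⇒ hhhhSaSaSaSaS   [S -> h S a S]
hhhhSaSaSaSaS ⇒ hhhhbaSaSaSaS   [S -> b]
hhhhbaSaSaSaS ⇒ hhhhbabaSaSaS   [S -> b]
hhhhbabaSaSaS ⇒ hhhhbababaSaS   [S -> b]
hhhhbababaSaS ⇒ hhhhbabababaS   [S -> b]
hhhhbabababaS ⇒ hhhhbabababab   [S -> b]

S⇒hSaS⇒hhSaSaS⇒hhhSaSaSaS⇒hhhhSaSaSaSaS⇒hhhhbaSaSaSaS⇒hhhhbabaSaSaS⇒hhhhbababaSaS⇒hhhhbabababaS⇒hhhhbabababab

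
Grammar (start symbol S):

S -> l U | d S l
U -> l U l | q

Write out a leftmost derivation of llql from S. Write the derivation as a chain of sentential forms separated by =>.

S=>lU=>llUl=>llql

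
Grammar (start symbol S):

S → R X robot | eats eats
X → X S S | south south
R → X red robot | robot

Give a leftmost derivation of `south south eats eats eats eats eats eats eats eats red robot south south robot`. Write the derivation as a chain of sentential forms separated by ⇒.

S ⇒ R X robot ⇒ X red robot X robot ⇒ X S S red robot X robot ⇒ X S S S S red robot X robot ⇒ south south S S S S red robot X robot ⇒ south south eats eats S S S red robot X robot ⇒ south south eats eats eats eats S S red robot X robot ⇒ south south eats eats eats eats eats eats S red robot X robot ⇒ south south eats eats eats eats eats eats eats eats red robot X robot ⇒ south south eats eats eats eats eats eats eats eats red robot south south robot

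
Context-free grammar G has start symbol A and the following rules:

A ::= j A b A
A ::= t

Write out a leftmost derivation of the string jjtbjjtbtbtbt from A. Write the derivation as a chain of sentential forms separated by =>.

A => jAbA => jjAbAbA => jjtbAbA => jjtbjAbAbA => jjtbjjAbAbAbA => jjtbjjtbAbAbA => jjtbjjtbtbAbA => jjtbjjtbtbtbA => jjtbjjtbtbtbt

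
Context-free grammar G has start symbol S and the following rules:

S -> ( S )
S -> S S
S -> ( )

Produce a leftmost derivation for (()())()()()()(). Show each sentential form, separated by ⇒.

S ⇒ SS ⇒ SSS ⇒ SSSS ⇒ SSSSS ⇒ SSSSSS ⇒ (S)SSSSS ⇒ (SS)SSSSS ⇒ (()S)SSSSS ⇒ (()())SSSSS ⇒ (()())()SSSS ⇒ (()())()()SSS ⇒ (()())()()()SS ⇒ (()())()()()()S ⇒ (()())()()()()()

S ⇒ SS   [S -> S S]
SS ⇒ SSS   [S -> S S]
SSS ⇒ SSSS   [S -> S S]
SSSS ⇒ SSSSS   [S -> S S]
SSSSS ⇒ SSSSSS   [S -> S S]
SSSSSS ⇒ (S)SSSSS   [S -> ( S )]
(S)SSSSS ⇒ (SS)SSSSS   [S -> S S]
(SS)SSSSS ⇒ (()S)SSSSS   [S -> ( )]
(()S)SSSSS ⇒ (()())SSSSS   [S -> ( )]
(()())SSSSS ⇒ (()())()SSSS   [S -> ( )]
(()())()SSSS ⇒ (()())()()SSS   [S -> ( )]
(()())()()SSS ⇒ (()())()()()SS   [S -> ( )]
(()())()()()SS ⇒ (()())()()()()S   [S -> ( )]
(()())()()()()S ⇒ (()())()()()()()   [S -> ( )]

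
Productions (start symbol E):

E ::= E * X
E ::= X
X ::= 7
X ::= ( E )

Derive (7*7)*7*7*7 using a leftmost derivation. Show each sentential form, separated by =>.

E => E*X   [E ::= E * X]
E*X => E*X*X   [E ::= E * X]
E*X*X => E*X*X*X   [E ::= E * X]
E*X*X*X => X*X*X*X   [E ::= X]
X*X*X*X => (E)*X*X*X   [X ::= ( E )]
(E)*X*X*X => (E*X)*X*X*X   [E ::= E * X]
(E*X)*X*X*X => (X*X)*X*X*X   [E ::= X]
(X*X)*X*X*X => (7*X)*X*X*X   [X ::= 7]
(7*X)*X*X*X => (7*7)*X*X*X   [X ::= 7]
(7*7)*X*X*X => (7*7)*7*X*X   [X ::= 7]
(7*7)*7*X*X => (7*7)*7*7*X   [X ::= 7]
(7*7)*7*7*X => (7*7)*7*7*7   [X ::= 7]

E=>E*X=>E*X*X=>E*X*X*X=>X*X*X*X=>(E)*X*X*X=>(E*X)*X*X*X=>(X*X)*X*X*X=>(7*X)*X*X*X=>(7*7)*X*X*X=>(7*7)*7*X*X=>(7*7)*7*7*X=>(7*7)*7*7*7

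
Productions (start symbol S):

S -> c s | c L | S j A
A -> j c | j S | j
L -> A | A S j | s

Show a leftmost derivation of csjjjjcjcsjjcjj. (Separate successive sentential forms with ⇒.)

S⇒SjA⇒SjAjA⇒SjAjAjA⇒cLjAjAjA⇒csjAjAjA⇒csjjjAjA⇒csjjjjSjA⇒csjjjjSjAjA⇒csjjjjcLjAjA⇒csjjjjcAjAjA⇒csjjjjcjSjAjA⇒csjjjjcjcsjAjA⇒csjjjjcjcsjjcjA⇒csjjjjcjcsjjcjj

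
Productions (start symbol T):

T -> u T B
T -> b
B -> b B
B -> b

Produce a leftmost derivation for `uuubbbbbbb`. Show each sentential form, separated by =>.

T => uTB   [T -> u T B]
uTB => uuTBB   [T -> u T B]
uuTBB => uuuTBBB   [T -> u T B]
uuuTBBB => uuubBBB   [T -> b]
uuubBBB => uuubbBBB   [B -> b B]
uuubbBBB => uuubbbBBB   [B -> b B]
uuubbbBBB => uuubbbbBBB   [B -> b B]
uuubbbbBBB => uuubbbbbBB   [B -> b]
uuubbbbbBB => uuubbbbbbB   [B -> b]
uuubbbbbbB => uuubbbbbbb   [B -> b]

T => uTB => uuTBB => uuuTBBB => uuubBBB => uuubbBBB => uuubbbBBB => uuubbbbBBB => uuubbbbbBB => uuubbbbbbB => uuubbbbbbb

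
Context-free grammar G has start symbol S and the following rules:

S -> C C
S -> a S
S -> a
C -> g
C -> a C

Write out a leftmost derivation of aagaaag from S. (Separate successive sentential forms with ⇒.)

S⇒aS⇒aCC⇒aaCC⇒aagC⇒aagaC⇒aagaaC⇒aagaaaC⇒aagaaag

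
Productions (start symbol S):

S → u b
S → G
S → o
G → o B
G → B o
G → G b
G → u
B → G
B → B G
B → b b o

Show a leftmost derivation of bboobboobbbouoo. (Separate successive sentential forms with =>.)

S => G => Bo => BGo => bboGo => bbooBo => bbooBGo => bbooGGo => bbooGbGo => bbooBobGo => bboobboobGo => bboobboobBoo => bboobboobBGoo => bboobboobbboGoo => bboobboobbbouoo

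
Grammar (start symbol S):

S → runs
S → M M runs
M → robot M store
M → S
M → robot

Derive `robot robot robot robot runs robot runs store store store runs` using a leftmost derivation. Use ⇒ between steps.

S ⇒ M M runs ⇒ robot M runs ⇒ robot robot M store runs ⇒ robot robot robot M store store runs ⇒ robot robot robot robot M store store store runs ⇒ robot robot robot robot S store store store runs ⇒ robot robot robot robot M M runs store store store runs ⇒ robot robot robot robot S M runs store store store runs ⇒ robot robot robot robot runs M runs store store store runs ⇒ robot robot robot robot runs robot runs store store store runs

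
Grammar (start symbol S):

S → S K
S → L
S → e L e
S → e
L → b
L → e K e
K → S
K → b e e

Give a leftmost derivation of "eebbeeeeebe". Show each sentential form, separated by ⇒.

S⇒SK⇒eLeK⇒eeKeeK⇒eeSeeK⇒eeSKeeK⇒eeLKeeK⇒eebKeeK⇒eebbeeeeK⇒eebbeeeeS⇒eebbeeeeeLe⇒eebbeeeeebe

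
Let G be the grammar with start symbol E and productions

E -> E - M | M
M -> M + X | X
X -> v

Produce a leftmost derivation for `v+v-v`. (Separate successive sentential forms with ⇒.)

E ⇒ E-M   [E -> E - M]
E-M ⇒ M-M   [E -> M]
M-M ⇒ M+X-M   [M -> M + X]
M+X-M ⇒ X+X-M   [M -> X]
X+X-M ⇒ v+X-M   [X -> v]
v+X-M ⇒ v+v-M   [X -> v]
v+v-M ⇒ v+v-X   [M -> X]
v+v-X ⇒ v+v-v   [X -> v]

E ⇒ E-M ⇒ M-M ⇒ M+X-M ⇒ X+X-M ⇒ v+X-M ⇒ v+v-M ⇒ v+v-X ⇒ v+v-v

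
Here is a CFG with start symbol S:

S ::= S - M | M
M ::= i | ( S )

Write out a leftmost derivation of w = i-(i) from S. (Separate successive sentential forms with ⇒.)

S ⇒ S-M ⇒ M-M ⇒ i-M ⇒ i-(S) ⇒ i-(M) ⇒ i-(i)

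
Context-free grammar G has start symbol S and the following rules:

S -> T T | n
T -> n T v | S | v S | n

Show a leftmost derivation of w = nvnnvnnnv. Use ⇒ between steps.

S ⇒ TT ⇒ nT ⇒ nS ⇒ nTT ⇒ nST ⇒ nTTT ⇒ nvSTT ⇒ nvTTTT ⇒ nvnTTT ⇒ nvnnTT ⇒ nvnnvST ⇒ nvnnvnT ⇒ nvnnvnnTv ⇒ nvnnvnnnv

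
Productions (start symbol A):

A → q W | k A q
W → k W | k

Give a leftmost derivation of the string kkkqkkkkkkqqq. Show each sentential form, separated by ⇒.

A⇒kAq⇒kkAqq⇒kkkAqqq⇒kkkqWqqq⇒kkkqkWqqq⇒kkkqkkWqqq⇒kkkqkkkWqqq⇒kkkqkkkkWqqq⇒kkkqkkkkkWqqq⇒kkkqkkkkkkqqq

A ⇒ kAq   [A → k A q]
kAq ⇒ kkAqq   [A → k A q]
kkAqq ⇒ kkkAqqq   [A → k A q]
kkkAqqq ⇒ kkkqWqqq   [A → q W]
kkkqWqqq ⇒ kkkqkWqqq   [W → k W]
kkkqkWqqq ⇒ kkkqkkWqqq   [W → k W]
kkkqkkWqqq ⇒ kkkqkkkWqqq   [W → k W]
kkkqkkkWqqq ⇒ kkkqkkkkWqqq   [W → k W]
kkkqkkkkWqqq ⇒ kkkqkkkkkWqqq   [W → k W]
kkkqkkkkkWqqq ⇒ kkkqkkkkkkqqq   [W → k]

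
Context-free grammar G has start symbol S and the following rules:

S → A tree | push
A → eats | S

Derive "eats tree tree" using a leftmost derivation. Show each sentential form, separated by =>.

S => A tree => S tree => A tree tree => eats tree tree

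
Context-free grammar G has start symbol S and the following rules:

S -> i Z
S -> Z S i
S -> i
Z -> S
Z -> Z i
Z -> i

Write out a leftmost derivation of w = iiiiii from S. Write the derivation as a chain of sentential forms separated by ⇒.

S ⇒ ZSi   [S -> Z S i]
ZSi ⇒ SSi   [Z -> S]
SSi ⇒ ZSiSi   [S -> Z S i]
ZSiSi ⇒ iSiSi   [Z -> i]
iSiSi ⇒ iiZiSi   [S -> i Z]
iiZiSi ⇒ iiSiSi   [Z -> S]
iiSiSi ⇒ iiiiSi   [S -> i]
iiiiSi ⇒ iiiiii   [S -> i]

S ⇒ ZSi ⇒ SSi ⇒ ZSiSi ⇒ iSiSi ⇒ iiZiSi ⇒ iiSiSi ⇒ iiiiSi ⇒ iiiiii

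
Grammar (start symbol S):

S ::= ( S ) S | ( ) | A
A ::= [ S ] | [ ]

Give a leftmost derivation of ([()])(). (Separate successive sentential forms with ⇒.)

S⇒(S)S⇒(A)S⇒([S])S⇒([()])S⇒([()])()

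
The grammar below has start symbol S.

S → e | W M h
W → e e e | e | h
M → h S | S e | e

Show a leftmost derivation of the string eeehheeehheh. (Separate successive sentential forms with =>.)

S=>WMh=>eeeMh=>eeeSeh=>eeeWMheh=>eeehMheh=>eeehhSheh=>eeehhWMhheh=>eeehheMhheh=>eeehheSehheh=>eeehheeehheh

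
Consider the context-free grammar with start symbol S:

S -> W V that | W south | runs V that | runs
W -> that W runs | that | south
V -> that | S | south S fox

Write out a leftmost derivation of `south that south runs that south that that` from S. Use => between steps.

S => W V that => south V that => south S that => south W V that that => south that W runs V that that => south that south runs V that that => south that south runs S that that => south that south runs W south that that => south that south runs that south that that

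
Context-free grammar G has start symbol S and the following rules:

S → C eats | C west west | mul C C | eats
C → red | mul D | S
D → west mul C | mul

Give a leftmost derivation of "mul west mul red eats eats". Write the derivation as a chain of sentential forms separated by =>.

S => C eats   [S → C eats]
C eats => S eats   [C → S]
S eats => C eats eats   [S → C eats]
C eats eats => mul D eats eats   [C → mul D]
mul D eats eats => mul west mul C eats eats   [D → west mul C]
mul west mul C eats eats => mul west mul red eats eats   [C → red]

S => C eats => S eats => C eats eats => mul D eats eats => mul west mul C eats eats => mul west mul red eats eats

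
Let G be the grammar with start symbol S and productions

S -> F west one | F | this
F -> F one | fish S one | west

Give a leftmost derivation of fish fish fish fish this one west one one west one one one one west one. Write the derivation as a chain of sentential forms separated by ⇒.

S ⇒ F west one   [S -> F west one]
F west one ⇒ fish S one west one   [F -> fish S one]
fish S one west one ⇒ fish F one west one   [S -> F]
fish F one west one ⇒ fish F one one west one   [F -> F one]
fish F one one west one ⇒ fish fish S one one one west one   [F -> fish S one]
fish fish S one one one west one ⇒ fish fish F west one one one one west one   [S -> F west one]
fish fish F west one one one one west one ⇒ fish fish fish S one west one one one one west one   [F -> fish S one]
fish fish fish S one west one one one one west one ⇒ fish fish fish F west one one west one one one one west one   [S -> F west one]
fish fish fish F west one one west one one one one west one ⇒ fish fish fish fish S one west one one west one one one one west one   [F -> fish S one]
fish fish fish fish S one west one one west one one one one west one ⇒ fish fish fish fish this one west one one west one one one one west one   [S -> this]

S ⇒ F west one ⇒ fish S one west one ⇒ fish F one west one ⇒ fish F one one west one ⇒ fish fish S one one one west one ⇒ fish fish F west one one one one west one ⇒ fish fish fish S one west one one one one west one ⇒ fish fish fish F west one one west one one one one west one ⇒ fish fish fish fish S one west one one west one one one one west one ⇒ fish fish fish fish this one west one one west one one one one west one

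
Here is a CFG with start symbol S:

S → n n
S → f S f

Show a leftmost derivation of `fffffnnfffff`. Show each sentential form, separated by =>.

S=>fSf=>ffSff=>fffSfff=>ffffSffff=>fffffSfffff=>fffffnnfffff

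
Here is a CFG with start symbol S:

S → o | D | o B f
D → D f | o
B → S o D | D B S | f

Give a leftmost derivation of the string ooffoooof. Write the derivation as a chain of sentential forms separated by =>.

S=>oBf=>oDBSf=>oDfBSf=>oDffBSf=>ooffBSf=>ooffSoDSf=>ooffooDSf=>ooffoooSf=>ooffoooof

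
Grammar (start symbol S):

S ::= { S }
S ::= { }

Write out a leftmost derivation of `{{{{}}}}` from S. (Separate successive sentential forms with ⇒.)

S ⇒ {S}   [S ::= { S }]
{S} ⇒ {{S}}   [S ::= { S }]
{{S}} ⇒ {{{S}}}   [S ::= { S }]
{{{S}}} ⇒ {{{{}}}}   [S ::= { }]

S⇒{S}⇒{{S}}⇒{{{S}}}⇒{{{{}}}}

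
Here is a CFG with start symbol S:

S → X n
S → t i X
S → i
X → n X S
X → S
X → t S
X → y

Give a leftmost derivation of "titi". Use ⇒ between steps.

S⇒tiX⇒titS⇒titi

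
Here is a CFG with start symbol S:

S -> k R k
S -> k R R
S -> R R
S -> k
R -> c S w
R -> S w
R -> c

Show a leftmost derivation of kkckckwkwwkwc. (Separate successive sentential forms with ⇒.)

S ⇒ kRR ⇒ kSwR ⇒ kkRkwR ⇒ kkSwkwR ⇒ kkRRwkwR ⇒ kkcSwRwkwR ⇒ kkckRkwRwkwR ⇒ kkckckwRwkwR ⇒ kkckckwSwwkwR ⇒ kkckckwkwwkwR ⇒ kkckckwkwwkwc

S ⇒ kRR   [S -> k R R]
kRR ⇒ kSwR   [R -> S w]
kSwR ⇒ kkRkwR   [S -> k R k]
kkRkwR ⇒ kkSwkwR   [R -> S w]
kkSwkwR ⇒ kkRRwkwR   [S -> R R]
kkRRwkwR ⇒ kkcSwRwkwR   [R -> c S w]
kkcSwRwkwR ⇒ kkckRkwRwkwR   [S -> k R k]
kkckRkwRwkwR ⇒ kkckckwRwkwR   [R -> c]
kkckckwRwkwR ⇒ kkckckwSwwkwR   [R -> S w]
kkckckwSwwkwR ⇒ kkckckwkwwkwR   [S -> k]
kkckckwkwwkwR ⇒ kkckckwkwwkwc   [R -> c]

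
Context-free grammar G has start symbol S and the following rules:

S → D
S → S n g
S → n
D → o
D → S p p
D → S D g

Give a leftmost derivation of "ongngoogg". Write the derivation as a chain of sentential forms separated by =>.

S => D   [S → D]
D => SDg   [D → S D g]
SDg => SngDg   [S → S n g]
SngDg => SngngDg   [S → S n g]
SngngDg => DngngDg   [S → D]
DngngDg => ongngDg   [D → o]
ongngDg => ongngSDgg   [D → S D g]
ongngSDgg => ongngDDgg   [S → D]
ongngDDgg => ongngoDgg   [D → o]
ongngoDgg => ongngoogg   [D → o]

S => D => SDg => SngDg => SngngDg => DngngDg => ongngDg => ongngSDgg => ongngDDgg => ongngoDgg => ongngoogg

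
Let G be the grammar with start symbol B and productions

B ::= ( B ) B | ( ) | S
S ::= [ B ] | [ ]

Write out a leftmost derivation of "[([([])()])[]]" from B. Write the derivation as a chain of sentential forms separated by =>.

B => S => [B] => [(B)B] => [(S)B] => [([B])B] => [([(B)B])B] => [([(S)B])B] => [([([])B])B] => [([([])()])B] => [([([])()])S] => [([([])()])[]]

B => S   [B ::= S]
S => [B]   [S ::= [ B ]]
[B] => [(B)B]   [B ::= ( B ) B]
[(B)B] => [(S)B]   [B ::= S]
[(S)B] => [([B])B]   [S ::= [ B ]]
[([B])B] => [([(B)B])B]   [B ::= ( B ) B]
[([(B)B])B] => [([(S)B])B]   [B ::= S]
[([(S)B])B] => [([([])B])B]   [S ::= [ ]]
[([([])B])B] => [([([])()])B]   [B ::= ( )]
[([([])()])B] => [([([])()])S]   [B ::= S]
[([([])()])S] => [([([])()])[]]   [S ::= [ ]]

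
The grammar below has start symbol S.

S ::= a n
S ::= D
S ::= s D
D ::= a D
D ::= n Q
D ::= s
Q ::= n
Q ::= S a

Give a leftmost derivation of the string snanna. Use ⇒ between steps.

S ⇒ sD ⇒ snQ ⇒ snSa ⇒ snDa ⇒ snaDa ⇒ snanQa ⇒ snanna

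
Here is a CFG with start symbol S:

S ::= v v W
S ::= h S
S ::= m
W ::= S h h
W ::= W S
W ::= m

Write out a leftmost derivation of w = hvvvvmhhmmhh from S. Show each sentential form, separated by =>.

S=>hS=>hvvW=>hvvShh=>hvvvvWhh=>hvvvvWShh=>hvvvvWSShh=>hvvvvShhSShh=>hvvvvmhhSShh=>hvvvvmhhmShh=>hvvvvmhhmmhh

S => hS   [S ::= h S]
hS => hvvW   [S ::= v v W]
hvvW => hvvShh   [W ::= S h h]
hvvShh => hvvvvWhh   [S ::= v v W]
hvvvvWhh => hvvvvWShh   [W ::= W S]
hvvvvWShh => hvvvvWSShh   [W ::= W S]
hvvvvWSShh => hvvvvShhSShh   [W ::= S h h]
hvvvvShhSShh => hvvvvmhhSShh   [S ::= m]
hvvvvmhhSShh => hvvvvmhhmShh   [S ::= m]
hvvvvmhhmShh => hvvvvmhhmmhh   [S ::= m]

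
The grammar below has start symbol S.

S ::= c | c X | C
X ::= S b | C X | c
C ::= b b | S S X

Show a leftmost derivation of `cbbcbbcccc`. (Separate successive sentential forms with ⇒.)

S⇒cX⇒cCX⇒cbbX⇒cbbCX⇒cbbSSXX⇒cbbcXSXX⇒cbbcCXSXX⇒cbbcbbXSXX⇒cbbcbbcSXX⇒cbbcbbccXX⇒cbbcbbcccX⇒cbbcbbcccc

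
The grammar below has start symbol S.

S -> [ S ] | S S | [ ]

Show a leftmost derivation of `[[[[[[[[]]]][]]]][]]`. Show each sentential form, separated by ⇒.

S⇒[S]⇒[SS]⇒[[S]S]⇒[[[S]]S]⇒[[[[S]]]S]⇒[[[[SS]]]S]⇒[[[[[S]S]]]S]⇒[[[[[[S]]S]]]S]⇒[[[[[[[S]]]S]]]S]⇒[[[[[[[[]]]]S]]]S]⇒[[[[[[[[]]]][]]]]S]⇒[[[[[[[[]]]][]]]][]]

S ⇒ [S]   [S -> [ S ]]
[S] ⇒ [SS]   [S -> S S]
[SS] ⇒ [[S]S]   [S -> [ S ]]
[[S]S] ⇒ [[[S]]S]   [S -> [ S ]]
[[[S]]S] ⇒ [[[[S]]]S]   [S -> [ S ]]
[[[[S]]]S] ⇒ [[[[SS]]]S]   [S -> S S]
[[[[SS]]]S] ⇒ [[[[[S]S]]]S]   [S -> [ S ]]
[[[[[S]S]]]S] ⇒ [[[[[[S]]S]]]S]   [S -> [ S ]]
[[[[[[S]]S]]]S] ⇒ [[[[[[[S]]]S]]]S]   [S -> [ S ]]
[[[[[[[S]]]S]]]S] ⇒ [[[[[[[[]]]]S]]]S]   [S -> [ ]]
[[[[[[[[]]]]S]]]S] ⇒ [[[[[[[[]]]][]]]]S]   [S -> [ ]]
[[[[[[[[]]]][]]]]S] ⇒ [[[[[[[[]]]][]]]][]]   [S -> [ ]]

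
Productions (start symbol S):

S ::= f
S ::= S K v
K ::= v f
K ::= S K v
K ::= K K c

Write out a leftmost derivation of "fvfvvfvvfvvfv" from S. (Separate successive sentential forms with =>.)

S => SKv => SKvKv => SKvKvKv => SKvKvKvKv => fKvKvKvKv => fvfvKvKvKv => fvfvvfvKvKv => fvfvvfvvfvKv => fvfvvfvvfvvfv

S => SKv   [S ::= S K v]
SKv => SKvKv   [S ::= S K v]
SKvKv => SKvKvKv   [S ::= S K v]
SKvKvKv => SKvKvKvKv   [S ::= S K v]
SKvKvKvKv => fKvKvKvKv   [S ::= f]
fKvKvKvKv => fvfvKvKvKv   [K ::= v f]
fvfvKvKvKv => fvfvvfvKvKv   [K ::= v f]
fvfvvfvKvKv => fvfvvfvvfvKv   [K ::= v f]
fvfvvfvvfvKv => fvfvvfvvfvvfv   [K ::= v f]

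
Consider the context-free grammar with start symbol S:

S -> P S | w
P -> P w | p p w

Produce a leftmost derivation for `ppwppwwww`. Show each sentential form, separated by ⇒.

S⇒PS⇒ppwS⇒ppwPS⇒ppwPwS⇒ppwPwwS⇒ppwppwwwS⇒ppwppwwww

S ⇒ PS   [S -> P S]
PS ⇒ ppwS   [P -> p p w]
ppwS ⇒ ppwPS   [S -> P S]
ppwPS ⇒ ppwPwS   [P -> P w]
ppwPwS ⇒ ppwPwwS   [P -> P w]
ppwPwwS ⇒ ppwppwwwS   [P -> p p w]
ppwppwwwS ⇒ ppwppwwww   [S -> w]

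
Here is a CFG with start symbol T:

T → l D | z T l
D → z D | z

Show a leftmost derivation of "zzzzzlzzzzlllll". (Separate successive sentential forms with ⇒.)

T ⇒ zTl   [T → z T l]
zTl ⇒ zzTll   [T → z T l]
zzTll ⇒ zzzTlll   [T → z T l]
zzzTlll ⇒ zzzzTllll   [T → z T l]
zzzzTllll ⇒ zzzzzTlllll   [T → z T l]
zzzzzTlllll ⇒ zzzzzlDlllll   [T → l D]
zzzzzlDlllll ⇒ zzzzzlzDlllll   [D → z D]
zzzzzlzDlllll ⇒ zzzzzlzzDlllll   [D → z D]
zzzzzlzzDlllll ⇒ zzzzzlzzzDlllll   [D → z D]
zzzzzlzzzDlllll ⇒ zzzzzlzzzzlllll   [D → z]

T⇒zTl⇒zzTll⇒zzzTlll⇒zzzzTllll⇒zzzzzTlllll⇒zzzzzlDlllll⇒zzzzzlzDlllll⇒zzzzzlzzDlllll⇒zzzzzlzzzDlllll⇒zzzzzlzzzzlllll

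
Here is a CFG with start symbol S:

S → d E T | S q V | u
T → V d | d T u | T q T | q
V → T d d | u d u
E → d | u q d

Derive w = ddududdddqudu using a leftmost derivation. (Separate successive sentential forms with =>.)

S=>SqV=>dETqV=>ddTqV=>ddVdqV=>ddTdddqV=>ddVddddqV=>ddududdddqV=>ddududdddqudu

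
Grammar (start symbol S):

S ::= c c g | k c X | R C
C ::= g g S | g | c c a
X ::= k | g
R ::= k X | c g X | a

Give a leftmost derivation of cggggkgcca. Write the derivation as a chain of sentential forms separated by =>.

S => RC => cgXC => cggC => cggggS => cggggRC => cggggkXC => cggggkgC => cggggkgcca

S => RC   [S ::= R C]
RC => cgXC   [R ::= c g X]
cgXC => cggC   [X ::= g]
cggC => cggggS   [C ::= g g S]
cggggS => cggggRC   [S ::= R C]
cggggRC => cggggkXC   [R ::= k X]
cggggkXC => cggggkgC   [X ::= g]
cggggkgC => cggggkgcca   [C ::= c c a]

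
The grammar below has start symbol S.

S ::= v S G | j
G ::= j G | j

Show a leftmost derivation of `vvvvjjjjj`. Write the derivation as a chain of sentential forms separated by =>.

S => vSG   [S ::= v S G]
vSG => vvSGG   [S ::= v S G]
vvSGG => vvvSGGG   [S ::= v S G]
vvvSGGG => vvvvSGGGG   [S ::= v S G]
vvvvSGGGG => vvvvjGGGG   [S ::= j]
vvvvjGGGG => vvvvjjGGG   [G ::= j]
vvvvjjGGG => vvvvjjjGG   [G ::= j]
vvvvjjjGG => vvvvjjjjG   [G ::= j]
vvvvjjjjG => vvvvjjjjj   [G ::= j]

S => vSG => vvSGG => vvvSGGG => vvvvSGGGG => vvvvjGGGG => vvvvjjGGG => vvvvjjjGG => vvvvjjjjG => vvvvjjjjj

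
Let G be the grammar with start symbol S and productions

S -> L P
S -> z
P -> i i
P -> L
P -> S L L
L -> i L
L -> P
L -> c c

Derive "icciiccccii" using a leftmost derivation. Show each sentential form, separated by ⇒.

S⇒LP⇒PP⇒SLLP⇒LPLLP⇒iLPLLP⇒iccPLLP⇒icciiLLP⇒icciiccLP⇒icciiccccP⇒icciiccccii

S ⇒ LP   [S -> L P]
LP ⇒ PP   [L -> P]
PP ⇒ SLLP   [P -> S L L]
SLLP ⇒ LPLLP   [S -> L P]
LPLLP ⇒ iLPLLP   [L -> i L]
iLPLLP ⇒ iccPLLP   [L -> c c]
iccPLLP ⇒ icciiLLP   [P -> i i]
icciiLLP ⇒ icciiccLP   [L -> c c]
icciiccLP ⇒ icciiccccP   [L -> c c]
icciiccccP ⇒ icciiccccii   [P -> i i]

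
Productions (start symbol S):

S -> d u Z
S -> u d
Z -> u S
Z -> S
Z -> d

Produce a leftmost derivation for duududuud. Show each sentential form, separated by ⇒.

S ⇒ duZ   [S -> d u Z]
duZ ⇒ duuS   [Z -> u S]
duuS ⇒ duuduZ   [S -> d u Z]
duuduZ ⇒ duuduS   [Z -> S]
duuduS ⇒ duududuZ   [S -> d u Z]
duududuZ ⇒ duududuS   [Z -> S]
duududuS ⇒ duududuud   [S -> u d]

S ⇒ duZ ⇒ duuS ⇒ duuduZ ⇒ duuduS ⇒ duududuZ ⇒ duududuS ⇒ duududuud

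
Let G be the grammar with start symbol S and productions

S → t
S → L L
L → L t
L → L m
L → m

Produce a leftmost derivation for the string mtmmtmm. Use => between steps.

S => LL => LmL => LtmL => LmtmL => LmmtmL => LtmmtmL => mtmmtmL => mtmmtmm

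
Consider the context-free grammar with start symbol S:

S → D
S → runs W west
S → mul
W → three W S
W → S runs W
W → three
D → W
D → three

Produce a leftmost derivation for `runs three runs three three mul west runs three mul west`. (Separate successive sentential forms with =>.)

S => runs W west => runs three W S west => runs three S runs W S west => runs three runs W west runs W S west => runs three runs three W S west runs W S west => runs three runs three three S west runs W S west => runs three runs three three mul west runs W S west => runs three runs three three mul west runs three S west => runs three runs three three mul west runs three mul west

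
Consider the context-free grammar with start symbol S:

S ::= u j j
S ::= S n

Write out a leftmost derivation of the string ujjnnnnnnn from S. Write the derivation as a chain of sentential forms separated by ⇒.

S ⇒ Sn   [S ::= S n]
Sn ⇒ Snn   [S ::= S n]
Snn ⇒ Snnn   [S ::= S n]
Snnn ⇒ Snnnn   [S ::= S n]
Snnnn ⇒ Snnnnn   [S ::= S n]
Snnnnn ⇒ Snnnnnn   [S ::= S n]
Snnnnnn ⇒ Snnnnnnn   [S ::= S n]
Snnnnnnn ⇒ ujjnnnnnnn   [S ::= u j j]

S ⇒ Sn ⇒ Snn ⇒ Snnn ⇒ Snnnn ⇒ Snnnnn ⇒ Snnnnnn ⇒ Snnnnnnn ⇒ ujjnnnnnnn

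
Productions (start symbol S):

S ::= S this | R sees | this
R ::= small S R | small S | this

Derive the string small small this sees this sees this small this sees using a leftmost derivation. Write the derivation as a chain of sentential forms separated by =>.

S => R sees   [S ::= R sees]
R sees => small S R sees   [R ::= small S R]
small S R sees => small S this R sees   [S ::= S this]
small S this R sees => small R sees this R sees   [S ::= R sees]
small R sees this R sees => small small S R sees this R sees   [R ::= small S R]
small small S R sees this R sees => small small R sees R sees this R sees   [S ::= R sees]
small small R sees R sees this R sees => small small this sees R sees this R sees   [R ::= this]
small small this sees R sees this R sees => small small this sees this sees this R sees   [R ::= this]
small small this sees this sees this R sees => small small this sees this sees this small S sees   [R ::= small S]
small small this sees this sees this small S sees => small small this sees this sees this small this sees   [S ::= this]

S => R sees => small S R sees => small S this R sees => small R sees this R sees => small small S R sees this R sees => small small R sees R sees this R sees => small small this sees R sees this R sees => small small this sees this sees this R sees => small small this sees this sees this small S sees => small small this sees this sees this small this sees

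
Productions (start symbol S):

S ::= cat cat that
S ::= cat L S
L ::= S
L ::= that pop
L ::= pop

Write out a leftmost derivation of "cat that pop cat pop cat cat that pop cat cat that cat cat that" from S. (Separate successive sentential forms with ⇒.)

S ⇒ cat L S   [S ::= cat L S]
cat L S ⇒ cat that pop S   [L ::= that pop]
cat that pop S ⇒ cat that pop cat L S   [S ::= cat L S]
cat that pop cat L S ⇒ cat that pop cat pop S   [L ::= pop]
cat that pop cat pop S ⇒ cat that pop cat pop cat L S   [S ::= cat L S]
cat that pop cat pop cat L S ⇒ cat that pop cat pop cat S S   [L ::= S]
cat that pop cat pop cat S S ⇒ cat that pop cat pop cat cat L S S   [S ::= cat L S]
cat that pop cat pop cat cat L S S ⇒ cat that pop cat pop cat cat that pop S S   [L ::= that pop]
cat that pop cat pop cat cat that pop S S ⇒ cat that pop cat pop cat cat that pop cat cat that S   [S ::= cat cat that]
cat that pop cat pop cat cat that pop cat cat that S ⇒ cat that pop cat pop cat cat that pop cat cat that cat cat that   [S ::= cat cat that]

S ⇒ cat L S ⇒ cat that pop S ⇒ cat that pop cat L S ⇒ cat that pop cat pop S ⇒ cat that pop cat pop cat L S ⇒ cat that pop cat pop cat S S ⇒ cat that pop cat pop cat cat L S S ⇒ cat that pop cat pop cat cat that pop S S ⇒ cat that pop cat pop cat cat that pop cat cat that S ⇒ cat that pop cat pop cat cat that pop cat cat that cat cat that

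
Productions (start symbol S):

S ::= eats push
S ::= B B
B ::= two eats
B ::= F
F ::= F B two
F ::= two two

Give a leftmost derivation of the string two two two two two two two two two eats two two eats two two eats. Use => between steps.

S => B B => F B => F B two B => F B two B two B => F B two B two B two B => F B two B two B two B two B => two two B two B two B two B two B => two two F two B two B two B two B => two two two two two B two B two B two B => two two two two two F two B two B two B => two two two two two two two two B two B two B => two two two two two two two two two eats two B two B => two two two two two two two two two eats two two eats two B => two two two two two two two two two eats two two eats two two eats

S => B B   [S ::= B B]
B B => F B   [B ::= F]
F B => F B two B   [F ::= F B two]
F B two B => F B two B two B   [F ::= F B two]
F B two B two B => F B two B two B two B   [F ::= F B two]
F B two B two B two B => F B two B two B two B two B   [F ::= F B two]
F B two B two B two B two B => two two B two B two B two B two B   [F ::= two two]
two two B two B two B two B two B => two two F two B two B two B two B   [B ::= F]
two two F two B two B two B two B => two two two two two B two B two B two B   [F ::= two two]
two two two two two B two B two B two B => two two two two two F two B two B two B   [B ::= F]
two two two two two F two B two B two B => two two two two two two two two B two B two B   [F ::= two two]
two two two two two two two two B two B two B => two two two two two two two two two eats two B two B   [B ::= two eats]
two two two two two two two two two eats two B two B => two two two two two two two two two eats two two eats two B   [B ::= two eats]
two two two two two two two two two eats two two eats two B => two two two two two two two two two eats two two eats two two eats   [B ::= two eats]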